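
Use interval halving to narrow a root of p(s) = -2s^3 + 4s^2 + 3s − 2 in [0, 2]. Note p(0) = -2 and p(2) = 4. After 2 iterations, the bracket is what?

midpoint 1: p = 3 > 0 → [0, 1]
midpoint 0.5: p = 0.25 > 0 → [0, 0.5]

[0, 0.5]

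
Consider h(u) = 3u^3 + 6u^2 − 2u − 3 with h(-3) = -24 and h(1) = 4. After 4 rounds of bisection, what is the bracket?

m = -1, h(m) = 2 (+); new bracket [-3, -1]
m = -2, h(m) = 1 (+); new bracket [-3, -2]
m = -2.5, h(m) = -7.375 (−); new bracket [-2.5, -2]
m = -2.25, h(m) = -2.2969 (−); new bracket [-2.25, -2]

[-2.25, -2]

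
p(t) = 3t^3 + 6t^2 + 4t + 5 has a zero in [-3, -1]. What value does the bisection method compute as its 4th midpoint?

t = -2 gives p = -3, negative; keep [-2, -1]
t = -1.5 gives p = 2.375, positive; keep [-2, -1.5]
t = -1.75 gives p = 0.296875, positive; keep [-2, -1.75]
t = -1.875 gives p = -1.1816, negative; keep [-1.875, -1.75]

-1.875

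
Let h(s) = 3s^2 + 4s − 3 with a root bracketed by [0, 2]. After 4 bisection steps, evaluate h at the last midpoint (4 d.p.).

0.6719

midpoint 1: h = 4 > 0 → [0, 1]
midpoint 0.5: h = -0.25 < 0 → [0.5, 1]
midpoint 0.75: h = 1.6875 > 0 → [0.5, 0.75]
midpoint 0.625: h = 0.6719 > 0 → [0.5, 0.625]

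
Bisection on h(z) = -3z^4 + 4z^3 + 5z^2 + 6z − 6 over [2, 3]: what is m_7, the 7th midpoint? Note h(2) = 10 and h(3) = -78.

h(2.5) = -14.4375 < 0, so the root lies in [2, 2.5]
h(2.25) = 1.488281 > 0, so the root lies in [2.25, 2.5]
h(2.375) = -5.410889 < 0, so the root lies in [2.25, 2.375]
h(2.3125) = -1.7132 < 0, so the root lies in [2.25, 2.3125]
h(2.28125) = -0.0526 < 0, so the root lies in [2.25, 2.28125]
h(2.265625) = 0.7325 > 0, so the root lies in [2.265625, 2.28125]
h(2.2734375) = 0.3437 > 0, so the root lies in [2.2734375, 2.28125]

2.2734375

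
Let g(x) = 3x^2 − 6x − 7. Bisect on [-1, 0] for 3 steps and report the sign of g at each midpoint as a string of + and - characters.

x = -0.5 gives g = -3.25, negative; keep [-1, -0.5]
x = -0.75 gives g = -0.8125, negative; keep [-1, -0.75]
x = -0.875 gives g = 0.546875, positive; keep [-0.875, -0.75]

--+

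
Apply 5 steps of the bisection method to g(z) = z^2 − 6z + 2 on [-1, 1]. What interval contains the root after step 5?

g(0) = 2 > 0, so the root lies in [0, 1]
g(0.5) = -0.75 < 0, so the root lies in [0, 0.5]
g(0.25) = 0.5625 > 0, so the root lies in [0.25, 0.5]
g(0.375) = -0.1094 < 0, so the root lies in [0.25, 0.375]
g(0.3125) = 0.2227 > 0, so the root lies in [0.3125, 0.375]

[0.3125, 0.375]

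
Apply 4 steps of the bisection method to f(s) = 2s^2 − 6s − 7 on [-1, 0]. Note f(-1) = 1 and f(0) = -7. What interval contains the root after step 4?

s = -0.5 gives f = -3.5, negative; keep [-1, -0.5]
s = -0.75 gives f = -1.375, negative; keep [-1, -0.75]
s = -0.875 gives f = -0.21875, negative; keep [-1, -0.875]
s = -0.9375 gives f = 0.3828, positive; keep [-0.9375, -0.875]

[-0.9375, -0.875]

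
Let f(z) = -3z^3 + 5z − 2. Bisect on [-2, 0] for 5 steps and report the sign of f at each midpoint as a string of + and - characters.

midpoint -1: f = -4 < 0 → [-2, -1]
midpoint -1.5: f = 0.625 > 0 → [-1.5, -1]
midpoint -1.25: f = -2.390625 < 0 → [-1.5, -1.25]
midpoint -1.375: f = -1.0762 < 0 → [-1.5, -1.375]
midpoint -1.4375: f = -0.2761 < 0 → [-1.5, -1.4375]

-+---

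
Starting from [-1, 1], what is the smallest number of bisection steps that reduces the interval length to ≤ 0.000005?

19

Width after n steps is 2/2^n. Need 2^n ≥ 2/0.000005 = 400000.
2^18 = 262144 < 400000 ≤ 2^19 = 524288, so n = 19.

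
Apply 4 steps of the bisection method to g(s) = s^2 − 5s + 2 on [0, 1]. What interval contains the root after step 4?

[0.4375, 0.5]

s = 0.5 gives g = -0.25, negative; keep [0, 0.5]
s = 0.25 gives g = 0.8125, positive; keep [0.25, 0.5]
s = 0.375 gives g = 0.265625, positive; keep [0.375, 0.5]
s = 0.4375 gives g = 0.0039, positive; keep [0.4375, 0.5]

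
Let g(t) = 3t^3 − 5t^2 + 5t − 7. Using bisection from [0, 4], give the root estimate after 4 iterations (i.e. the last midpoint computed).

1.75

m = 2, g(m) = 7 (+); new bracket [0, 2]
m = 1, g(m) = -4 (−); new bracket [1, 2]
m = 1.5, g(m) = -0.625 (−); new bracket [1.5, 2]
m = 1.75, g(m) = 2.5156 (+); new bracket [1.5, 1.75]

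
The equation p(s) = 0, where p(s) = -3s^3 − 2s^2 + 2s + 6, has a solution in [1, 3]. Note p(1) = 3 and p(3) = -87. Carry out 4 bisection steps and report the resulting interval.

midpoint 2: p = -22 < 0 → [1, 2]
midpoint 1.5: p = -5.625 < 0 → [1, 1.5]
midpoint 1.25: p = -0.484375 < 0 → [1, 1.25]
midpoint 1.125: p = 1.4473 > 0 → [1.125, 1.25]

[1.125, 1.25]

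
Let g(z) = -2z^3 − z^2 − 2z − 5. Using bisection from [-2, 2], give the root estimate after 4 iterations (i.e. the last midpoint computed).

-1.25

m = 0, g(m) = -5 (−); new bracket [-2, 0]
m = -1, g(m) = -2 (−); new bracket [-2, -1]
m = -1.5, g(m) = 2.5 (+); new bracket [-1.5, -1]
m = -1.25, g(m) = -0.1562 (−); new bracket [-1.5, -1.25]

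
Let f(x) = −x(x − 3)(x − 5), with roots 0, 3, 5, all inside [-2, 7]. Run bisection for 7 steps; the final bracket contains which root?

m = 2.5, f(m) = -3.125 (−); new bracket [-2, 2.5]
m = 0.25, f(m) = -3.265625 (−); new bracket [-2, 0.25]
m = -0.875, f(m) = 19.919922 (+); new bracket [-0.875, 0.25]
m = -0.3125, f(m) = 5.4993 (+); new bracket [-0.3125, 0.25]
m = -0.03125, f(m) = 0.4766 (+); new bracket [-0.03125, 0.25]
m = 0.109375, f(m) = -1.5462 (−); new bracket [-0.03125, 0.109375]
m = 0.0390625, f(m) = -0.5738 (−); new bracket [-0.03125, 0.0390625]

0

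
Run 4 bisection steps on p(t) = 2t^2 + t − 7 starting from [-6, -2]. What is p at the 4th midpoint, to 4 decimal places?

midpoint -4: p = 21 > 0 → [-4, -2]
midpoint -3: p = 8 > 0 → [-3, -2]
midpoint -2.5: p = 3 > 0 → [-2.5, -2]
midpoint -2.25: p = 0.875 > 0 → [-2.25, -2]

0.8750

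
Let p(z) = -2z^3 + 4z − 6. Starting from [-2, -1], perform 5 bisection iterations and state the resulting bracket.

p(-1.5) = -5.25 < 0, so the root lies in [-2, -1.5]
p(-1.75) = -2.28125 < 0, so the root lies in [-2, -1.75]
p(-1.875) = -0.316406 < 0, so the root lies in [-2, -1.875]
p(-1.9375) = 0.7964 > 0, so the root lies in [-1.9375, -1.875]
p(-1.90625) = 0.2288 > 0, so the root lies in [-1.90625, -1.875]

[-1.90625, -1.875]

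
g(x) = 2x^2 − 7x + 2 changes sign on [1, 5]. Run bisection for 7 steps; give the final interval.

[3.15625, 3.1875]

midpoint 3: g = -1 < 0 → [3, 5]
midpoint 4: g = 6 > 0 → [3, 4]
midpoint 3.5: g = 2 > 0 → [3, 3.5]
midpoint 3.25: g = 0.375 > 0 → [3, 3.25]
midpoint 3.125: g = -0.3438 < 0 → [3.125, 3.25]
midpoint 3.1875: g = 0.0078 > 0 → [3.125, 3.1875]
midpoint 3.15625: g = -0.1699 < 0 → [3.15625, 3.1875]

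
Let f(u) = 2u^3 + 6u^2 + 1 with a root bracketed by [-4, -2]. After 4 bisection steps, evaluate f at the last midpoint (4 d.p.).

u = -3 gives f = 1, positive; keep [-4, -3]
u = -3.5 gives f = -11.25, negative; keep [-3.5, -3]
u = -3.25 gives f = -4.28125, negative; keep [-3.25, -3]
u = -3.125 gives f = -1.4414, negative; keep [-3.125, -3]

-1.4414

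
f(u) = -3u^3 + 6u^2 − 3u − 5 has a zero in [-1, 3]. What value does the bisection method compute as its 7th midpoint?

-0.65625

m = 1, f(m) = -5 (−); new bracket [-1, 1]
m = 0, f(m) = -5 (−); new bracket [-1, 0]
m = -0.5, f(m) = -1.625 (−); new bracket [-1, -0.5]
m = -0.75, f(m) = 1.8906 (+); new bracket [-0.75, -0.5]
m = -0.625, f(m) = -0.0488 (−); new bracket [-0.75, -0.625]
m = -0.6875, f(m) = 0.8733 (+); new bracket [-0.6875, -0.625]
m = -0.65625, f(m) = 0.4006 (+); new bracket [-0.65625, -0.625]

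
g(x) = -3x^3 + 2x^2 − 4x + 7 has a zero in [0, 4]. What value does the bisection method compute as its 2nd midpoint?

x = 2 gives g = -17, negative; keep [0, 2]
x = 1 gives g = 2, positive; keep [1, 2]

1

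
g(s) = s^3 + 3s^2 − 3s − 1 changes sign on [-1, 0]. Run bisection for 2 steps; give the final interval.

[-0.5, -0.25]

s = -0.5 gives g = 1.125, positive; keep [-0.5, 0]
s = -0.25 gives g = -0.078125, negative; keep [-0.5, -0.25]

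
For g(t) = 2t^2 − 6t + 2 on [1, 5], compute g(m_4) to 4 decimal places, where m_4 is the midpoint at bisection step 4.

midpoint 3: g = 2 > 0 → [1, 3]
midpoint 2: g = -2 < 0 → [2, 3]
midpoint 2.5: g = -0.5 < 0 → [2.5, 3]
midpoint 2.75: g = 0.625 > 0 → [2.5, 2.75]

0.6250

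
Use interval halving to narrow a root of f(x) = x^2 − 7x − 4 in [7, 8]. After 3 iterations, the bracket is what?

[7.5, 7.625]

f(7.5) = -0.25 < 0, so the root lies in [7.5, 8]
f(7.75) = 1.8125 > 0, so the root lies in [7.5, 7.75]
f(7.625) = 0.765625 > 0, so the root lies in [7.5, 7.625]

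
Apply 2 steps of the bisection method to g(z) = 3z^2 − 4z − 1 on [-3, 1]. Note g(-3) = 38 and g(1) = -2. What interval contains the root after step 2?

[-1, 0]

g(-1) = 6 > 0, so the root lies in [-1, 1]
g(0) = -1 < 0, so the root lies in [-1, 0]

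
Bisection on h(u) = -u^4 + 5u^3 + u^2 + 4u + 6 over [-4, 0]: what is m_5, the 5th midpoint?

h(-2) = -54 < 0, so the root lies in [-2, 0]
h(-1) = -3 < 0, so the root lies in [-1, 0]
h(-0.5) = 3.5625 > 0, so the root lies in [-1, -0.5]
h(-0.75) = 1.1367 > 0, so the root lies in [-1, -0.75]
h(-0.875) = -0.6702 < 0, so the root lies in [-0.875, -0.75]

-0.875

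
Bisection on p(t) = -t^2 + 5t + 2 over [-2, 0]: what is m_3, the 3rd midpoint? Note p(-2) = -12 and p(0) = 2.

m = -1, p(m) = -4 (−); new bracket [-1, 0]
m = -0.5, p(m) = -0.75 (−); new bracket [-0.5, 0]
m = -0.25, p(m) = 0.6875 (+); new bracket [-0.5, -0.25]

-0.25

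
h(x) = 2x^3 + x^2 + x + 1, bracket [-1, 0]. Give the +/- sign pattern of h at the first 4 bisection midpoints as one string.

+-++

x = -0.5 gives h = 0.5, positive; keep [-1, -0.5]
x = -0.75 gives h = -0.03125, negative; keep [-0.75, -0.5]
x = -0.625 gives h = 0.277344, positive; keep [-0.75, -0.625]
x = -0.6875 gives h = 0.1353, positive; keep [-0.75, -0.6875]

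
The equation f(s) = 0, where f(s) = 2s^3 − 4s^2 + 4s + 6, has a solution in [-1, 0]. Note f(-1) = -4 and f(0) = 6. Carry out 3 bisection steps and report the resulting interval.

s = -0.5 gives f = 2.75, positive; keep [-1, -0.5]
s = -0.75 gives f = -0.09375, negative; keep [-0.75, -0.5]
s = -0.625 gives f = 1.449219, positive; keep [-0.75, -0.625]

[-0.75, -0.625]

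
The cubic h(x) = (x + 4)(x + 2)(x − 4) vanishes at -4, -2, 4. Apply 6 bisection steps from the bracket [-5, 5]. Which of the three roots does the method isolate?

4

midpoint 0: h = -32 < 0 → [0, 5]
midpoint 2.5: h = -43.875 < 0 → [2.5, 5]
midpoint 3.75: h = -11.140625 < 0 → [3.75, 5]
midpoint 4.375: h = 20.0215 > 0 → [3.75, 4.375]
midpoint 4.0625: h = 3.0549 > 0 → [3.75, 4.0625]
midpoint 3.90625: h = -4.3778 < 0 → [3.90625, 4.0625]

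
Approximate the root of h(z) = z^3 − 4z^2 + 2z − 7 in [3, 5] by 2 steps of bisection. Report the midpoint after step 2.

midpoint 4: h = 1 > 0 → [3, 4]
midpoint 3.5: h = -6.125 < 0 → [3.5, 4]

3.5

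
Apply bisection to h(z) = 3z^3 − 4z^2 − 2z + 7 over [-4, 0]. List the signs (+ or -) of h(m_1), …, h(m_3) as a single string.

-+-

h(-2) = -29 < 0, so the root lies in [-2, 0]
h(-1) = 2 > 0, so the root lies in [-2, -1]
h(-1.5) = -9.125 < 0, so the root lies in [-1.5, -1]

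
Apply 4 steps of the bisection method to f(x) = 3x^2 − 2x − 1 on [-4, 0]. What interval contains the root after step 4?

midpoint -2: f = 15 > 0 → [-2, 0]
midpoint -1: f = 4 > 0 → [-1, 0]
midpoint -0.5: f = 0.75 > 0 → [-0.5, 0]
midpoint -0.25: f = -0.3125 < 0 → [-0.5, -0.25]

[-0.5, -0.25]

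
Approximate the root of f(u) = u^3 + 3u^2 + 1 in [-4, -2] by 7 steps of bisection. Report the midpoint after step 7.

-3.109375

m = -3, f(m) = 1 (+); new bracket [-4, -3]
m = -3.5, f(m) = -5.125 (−); new bracket [-3.5, -3]
m = -3.25, f(m) = -1.640625 (−); new bracket [-3.25, -3]
m = -3.125, f(m) = -0.2207 (−); new bracket [-3.125, -3]
m = -3.0625, f(m) = 0.4138 (+); new bracket [-3.125, -3.0625]
m = -3.09375, f(m) = 0.1027 (+); new bracket [-3.125, -3.09375]
m = -3.109375, f(m) = -0.0575 (−); new bracket [-3.109375, -3.09375]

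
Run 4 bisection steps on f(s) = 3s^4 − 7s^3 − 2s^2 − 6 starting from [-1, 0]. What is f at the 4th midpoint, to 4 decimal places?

0.3274

midpoint -0.5: f = -5.4375 < 0 → [-1, -0.5]
midpoint -0.75: f = -3.222656 < 0 → [-1, -0.75]
midpoint -0.875: f = -1.083252 < 0 → [-1, -0.875]
midpoint -0.9375: f = 0.3274 > 0 → [-0.9375, -0.875]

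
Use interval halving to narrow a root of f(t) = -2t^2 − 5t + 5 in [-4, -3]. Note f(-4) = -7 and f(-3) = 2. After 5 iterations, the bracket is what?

f(-3.5) = -2 < 0, so the root lies in [-3.5, -3]
f(-3.25) = 0.125 > 0, so the root lies in [-3.5, -3.25]
f(-3.375) = -0.90625 < 0, so the root lies in [-3.375, -3.25]
f(-3.3125) = -0.3828 < 0, so the root lies in [-3.3125, -3.25]
f(-3.28125) = -0.127 < 0, so the root lies in [-3.28125, -3.25]

[-3.28125, -3.25]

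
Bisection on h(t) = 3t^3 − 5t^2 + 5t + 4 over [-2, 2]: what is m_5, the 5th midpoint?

-0.375

m = 0, h(m) = 4 (+); new bracket [-2, 0]
m = -1, h(m) = -9 (−); new bracket [-1, 0]
m = -0.5, h(m) = -0.125 (−); new bracket [-0.5, 0]
m = -0.25, h(m) = 2.3906 (+); new bracket [-0.5, -0.25]
m = -0.375, h(m) = 1.2637 (+); new bracket [-0.5, -0.375]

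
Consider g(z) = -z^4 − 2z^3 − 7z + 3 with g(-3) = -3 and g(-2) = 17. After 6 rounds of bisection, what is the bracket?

[-2.9375, -2.921875]

m = -2.5, g(m) = 12.6875 (+); new bracket [-3, -2.5]
m = -2.75, g(m) = 6.652344 (+); new bracket [-3, -2.75]
m = -2.875, g(m) = 2.331787 (+); new bracket [-3, -2.875]
m = -2.9375, g(m) = -0.2007 (−); new bracket [-2.9375, -2.875]
m = -2.90625, g(m) = 1.098 (+); new bracket [-2.9375, -2.90625]
m = -2.921875, g(m) = 0.4569 (+); new bracket [-2.9375, -2.921875]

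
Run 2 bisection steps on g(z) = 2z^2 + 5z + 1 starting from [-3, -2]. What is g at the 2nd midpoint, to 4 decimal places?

-0.1250

g(-2.5) = 1 > 0, so the root lies in [-2.5, -2]
g(-2.25) = -0.125 < 0, so the root lies in [-2.5, -2.25]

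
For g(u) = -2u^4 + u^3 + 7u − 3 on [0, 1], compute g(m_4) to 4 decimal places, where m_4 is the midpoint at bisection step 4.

0.0730

midpoint 0.5: g = 0.5 > 0 → [0, 0.5]
midpoint 0.25: g = -1.242188 < 0 → [0.25, 0.5]
midpoint 0.375: g = -0.361816 < 0 → [0.375, 0.5]
midpoint 0.4375: g = 0.073 > 0 → [0.375, 0.4375]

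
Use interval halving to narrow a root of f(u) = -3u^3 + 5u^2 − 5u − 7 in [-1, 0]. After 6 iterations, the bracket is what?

[-0.703125, -0.6875]

midpoint -0.5: f = -2.875 < 0 → [-1, -0.5]
midpoint -0.75: f = 0.828125 > 0 → [-0.75, -0.5]
midpoint -0.625: f = -1.189453 < 0 → [-0.75, -0.625]
midpoint -0.6875: f = -0.2244 < 0 → [-0.75, -0.6875]
midpoint -0.71875: f = 0.2907 > 0 → [-0.71875, -0.6875]
midpoint -0.703125: f = 0.0304 > 0 → [-0.703125, -0.6875]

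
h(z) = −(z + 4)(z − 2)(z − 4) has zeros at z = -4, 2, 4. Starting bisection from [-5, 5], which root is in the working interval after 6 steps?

m = 0, h(m) = -32 (−); new bracket [-5, 0]
m = -2.5, h(m) = -43.875 (−); new bracket [-5, -2.5]
m = -3.75, h(m) = -11.140625 (−); new bracket [-5, -3.75]
m = -4.375, h(m) = 20.0215 (+); new bracket [-4.375, -3.75]
m = -4.0625, h(m) = 3.0549 (+); new bracket [-4.0625, -3.75]
m = -3.90625, h(m) = -4.3778 (−); new bracket [-4.0625, -3.90625]

-4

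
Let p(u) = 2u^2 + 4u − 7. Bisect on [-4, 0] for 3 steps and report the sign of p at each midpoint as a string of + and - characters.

u = -2 gives p = -7, negative; keep [-4, -2]
u = -3 gives p = -1, negative; keep [-4, -3]
u = -3.5 gives p = 3.5, positive; keep [-3.5, -3]

--+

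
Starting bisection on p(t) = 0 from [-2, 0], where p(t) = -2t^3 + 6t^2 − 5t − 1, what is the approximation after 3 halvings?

midpoint -1: p = 12 > 0 → [-1, 0]
midpoint -0.5: p = 3.25 > 0 → [-0.5, 0]
midpoint -0.25: p = 0.65625 > 0 → [-0.25, 0]

-0.25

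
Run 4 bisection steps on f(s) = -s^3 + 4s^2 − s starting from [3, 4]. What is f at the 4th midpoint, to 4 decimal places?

f(3.5) = 2.625 > 0, so the root lies in [3.5, 4]
f(3.75) = -0.234375 < 0, so the root lies in [3.5, 3.75]
f(3.625) = 1.302734 > 0, so the root lies in [3.625, 3.75]
f(3.6875) = 0.5618 > 0, so the root lies in [3.6875, 3.75]

0.5618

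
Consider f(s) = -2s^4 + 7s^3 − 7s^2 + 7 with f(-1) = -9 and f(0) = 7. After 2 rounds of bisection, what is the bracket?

[-0.75, -0.5]

midpoint -0.5: f = 4.25 > 0 → [-1, -0.5]
midpoint -0.75: f = -0.523438 < 0 → [-0.75, -0.5]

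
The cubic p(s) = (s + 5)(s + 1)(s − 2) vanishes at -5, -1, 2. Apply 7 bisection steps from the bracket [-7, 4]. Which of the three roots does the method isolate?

-5

s = -1.5 gives p = 6.125, positive; keep [-7, -1.5]
s = -4.25 gives p = 15.234375, positive; keep [-7, -4.25]
s = -5.625 gives p = -22.041016, negative; keep [-5.625, -4.25]
s = -4.9375 gives p = 1.7073, positive; keep [-5.625, -4.9375]
s = -5.28125 gives p = -8.7674, negative; keep [-5.28125, -4.9375]
s = -5.109375 gives p = -3.1954, negative; keep [-5.109375, -4.9375]
s = -5.0234375 gives p = -0.6623, negative; keep [-5.0234375, -4.9375]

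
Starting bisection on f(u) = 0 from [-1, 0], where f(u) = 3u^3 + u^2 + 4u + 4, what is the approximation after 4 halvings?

u = -0.5 gives f = 1.875, positive; keep [-1, -0.5]
u = -0.75 gives f = 0.296875, positive; keep [-1, -0.75]
u = -0.875 gives f = -0.744141, negative; keep [-0.875, -0.75]
u = -0.8125 gives f = -0.199, negative; keep [-0.8125, -0.75]

-0.8125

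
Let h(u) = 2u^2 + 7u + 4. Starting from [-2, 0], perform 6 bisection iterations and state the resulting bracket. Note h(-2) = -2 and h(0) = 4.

[-0.75, -0.71875]

h(-1) = -1 < 0, so the root lies in [-1, 0]
h(-0.5) = 1 > 0, so the root lies in [-1, -0.5]
h(-0.75) = -0.125 < 0, so the root lies in [-0.75, -0.5]
h(-0.625) = 0.4062 > 0, so the root lies in [-0.75, -0.625]
h(-0.6875) = 0.1328 > 0, so the root lies in [-0.75, -0.6875]
h(-0.71875) = 0.002 > 0, so the root lies in [-0.75, -0.71875]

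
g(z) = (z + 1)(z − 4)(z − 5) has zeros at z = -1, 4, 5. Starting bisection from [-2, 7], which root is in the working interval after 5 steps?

midpoint 2.5: g = 13.125 > 0 → [-2, 2.5]
midpoint 0.25: g = 22.265625 > 0 → [-2, 0.25]
midpoint -0.875: g = 3.580078 > 0 → [-2, -0.875]
midpoint -1.4375: g = -15.3142 < 0 → [-1.4375, -0.875]
midpoint -1.15625: g = -4.9599 < 0 → [-1.15625, -0.875]

-1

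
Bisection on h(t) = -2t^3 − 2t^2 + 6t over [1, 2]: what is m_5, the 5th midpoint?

midpoint 1.5: h = -2.25 < 0 → [1, 1.5]
midpoint 1.25: h = 0.46875 > 0 → [1.25, 1.5]
midpoint 1.375: h = -0.730469 < 0 → [1.25, 1.375]
midpoint 1.3125: h = -0.0923 < 0 → [1.25, 1.3125]
midpoint 1.28125: h = 0.1977 > 0 → [1.28125, 1.3125]

1.28125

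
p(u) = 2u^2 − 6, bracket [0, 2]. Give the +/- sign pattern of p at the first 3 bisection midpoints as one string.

--+

m = 1, p(m) = -4 (−); new bracket [1, 2]
m = 1.5, p(m) = -1.5 (−); new bracket [1.5, 2]
m = 1.75, p(m) = 0.125 (+); new bracket [1.5, 1.75]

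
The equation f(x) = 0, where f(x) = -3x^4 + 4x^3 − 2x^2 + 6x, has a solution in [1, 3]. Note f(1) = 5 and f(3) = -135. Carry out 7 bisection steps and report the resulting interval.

midpoint 2: f = -12 < 0 → [1, 2]
midpoint 1.5: f = 2.8125 > 0 → [1.5, 2]
midpoint 1.75: f = -2.324219 < 0 → [1.5, 1.75]
midpoint 1.625: f = 0.7141 > 0 → [1.625, 1.75]
midpoint 1.6875: f = -0.6761 < 0 → [1.625, 1.6875]
midpoint 1.65625: f = 0.0498 > 0 → [1.65625, 1.6875]
midpoint 1.671875: f = -0.3053 < 0 → [1.65625, 1.671875]

[1.65625, 1.671875]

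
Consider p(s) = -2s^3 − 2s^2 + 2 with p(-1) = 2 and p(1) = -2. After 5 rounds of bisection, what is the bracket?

[0.75, 0.8125]

m = 0, p(m) = 2 (+); new bracket [0, 1]
m = 0.5, p(m) = 1.25 (+); new bracket [0.5, 1]
m = 0.75, p(m) = 0.03125 (+); new bracket [0.75, 1]
m = 0.875, p(m) = -0.8711 (−); new bracket [0.75, 0.875]
m = 0.8125, p(m) = -0.3931 (−); new bracket [0.75, 0.8125]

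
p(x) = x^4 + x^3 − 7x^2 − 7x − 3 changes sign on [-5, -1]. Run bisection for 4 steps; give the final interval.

x = -3 gives p = 9, positive; keep [-3, -1]
x = -2 gives p = -9, negative; keep [-3, -2]
x = -2.5 gives p = -5.8125, negative; keep [-3, -2.5]
x = -2.75 gives p = -0.293, negative; keep [-3, -2.75]

[-3, -2.75]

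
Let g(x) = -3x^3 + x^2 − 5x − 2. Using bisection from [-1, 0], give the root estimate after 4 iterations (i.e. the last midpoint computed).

-0.3125

g(-0.5) = 1.125 > 0, so the root lies in [-0.5, 0]
g(-0.25) = -0.640625 < 0, so the root lies in [-0.5, -0.25]
g(-0.375) = 0.173828 > 0, so the root lies in [-0.375, -0.25]
g(-0.3125) = -0.2483 < 0, so the root lies in [-0.375, -0.3125]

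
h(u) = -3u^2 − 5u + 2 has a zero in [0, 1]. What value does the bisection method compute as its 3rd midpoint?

midpoint 0.5: h = -1.25 < 0 → [0, 0.5]
midpoint 0.25: h = 0.5625 > 0 → [0.25, 0.5]
midpoint 0.375: h = -0.296875 < 0 → [0.25, 0.375]

0.375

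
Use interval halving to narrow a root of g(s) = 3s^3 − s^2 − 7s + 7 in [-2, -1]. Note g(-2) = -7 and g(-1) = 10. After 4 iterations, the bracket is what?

[-1.8125, -1.75]

s = -1.5 gives g = 5.125, positive; keep [-2, -1.5]
s = -1.75 gives g = 0.109375, positive; keep [-2, -1.75]
s = -1.875 gives g = -3.166016, negative; keep [-1.875, -1.75]
s = -1.8125 gives g = -1.4607, negative; keep [-1.8125, -1.75]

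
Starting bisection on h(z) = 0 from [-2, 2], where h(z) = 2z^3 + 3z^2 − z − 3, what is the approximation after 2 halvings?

m = 0, h(m) = -3 (−); new bracket [0, 2]
m = 1, h(m) = 1 (+); new bracket [0, 1]

1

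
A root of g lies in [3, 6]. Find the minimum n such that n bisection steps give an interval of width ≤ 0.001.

Width after n steps is 3/2^n. Need 2^n ≥ 3/0.001 = 3000.
2^11 = 2048 < 3000 ≤ 2^12 = 4096, so n = 12.

12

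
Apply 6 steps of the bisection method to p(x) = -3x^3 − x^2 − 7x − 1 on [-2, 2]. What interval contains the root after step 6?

[-0.1875, -0.125]

m = 0, p(m) = -1 (−); new bracket [-2, 0]
m = -1, p(m) = 8 (+); new bracket [-1, 0]
m = -0.5, p(m) = 2.625 (+); new bracket [-0.5, 0]
m = -0.25, p(m) = 0.7344 (+); new bracket [-0.25, 0]
m = -0.125, p(m) = -0.1348 (−); new bracket [-0.25, -0.125]
m = -0.1875, p(m) = 0.2971 (+); new bracket [-0.1875, -0.125]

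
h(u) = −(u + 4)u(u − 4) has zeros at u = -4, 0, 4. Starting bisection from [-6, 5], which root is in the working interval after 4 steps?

-4

h(-0.5) = -7.875 < 0, so the root lies in [-6, -0.5]
h(-3.25) = -17.671875 < 0, so the root lies in [-6, -3.25]
h(-4.625) = 24.931641 > 0, so the root lies in [-4.625, -3.25]
h(-3.9375) = -1.9534 < 0, so the root lies in [-4.625, -3.9375]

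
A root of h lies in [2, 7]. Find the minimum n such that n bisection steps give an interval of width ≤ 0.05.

Width after n steps is 5/2^n. Need 2^n ≥ 5/0.05 = 100.
2^6 = 64 < 100 ≤ 2^7 = 128, so n = 7.

7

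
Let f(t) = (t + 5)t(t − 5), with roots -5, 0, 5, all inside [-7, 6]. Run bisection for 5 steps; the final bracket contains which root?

-5

midpoint -0.5: f = 12.375 > 0 → [-7, -0.5]
midpoint -3.75: f = 41.015625 > 0 → [-7, -3.75]
midpoint -5.375: f = -20.912109 < 0 → [-5.375, -3.75]
midpoint -4.5625: f = 19.0876 > 0 → [-5.375, -4.5625]
midpoint -4.96875: f = 1.5479 > 0 → [-5.375, -4.96875]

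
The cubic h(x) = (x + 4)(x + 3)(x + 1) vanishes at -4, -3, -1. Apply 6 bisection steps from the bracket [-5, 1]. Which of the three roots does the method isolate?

midpoint -2: h = -2 < 0 → [-2, 1]
midpoint -0.5: h = 4.375 > 0 → [-2, -0.5]
midpoint -1.25: h = -1.203125 < 0 → [-1.25, -0.5]
midpoint -0.875: h = 0.8301 > 0 → [-1.25, -0.875]
midpoint -1.0625: h = -0.3557 < 0 → [-1.0625, -0.875]
midpoint -0.96875: h = 0.1924 > 0 → [-1.0625, -0.96875]

-1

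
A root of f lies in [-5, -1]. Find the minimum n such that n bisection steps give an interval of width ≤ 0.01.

9

Width after n steps is 4/2^n. Need 2^n ≥ 4/0.01 = 400.
2^8 = 256 < 400 ≤ 2^9 = 512, so n = 9.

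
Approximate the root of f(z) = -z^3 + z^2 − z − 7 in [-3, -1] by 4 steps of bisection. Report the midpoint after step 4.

z = -2 gives f = 7, positive; keep [-2, -1]
z = -1.5 gives f = 0.125, positive; keep [-1.5, -1]
z = -1.25 gives f = -2.234375, negative; keep [-1.5, -1.25]
z = -1.375 gives f = -1.1348, negative; keep [-1.5, -1.375]

-1.375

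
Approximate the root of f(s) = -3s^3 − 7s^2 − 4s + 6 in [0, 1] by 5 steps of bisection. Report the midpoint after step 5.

m = 0.5, f(m) = 1.875 (+); new bracket [0.5, 1]
m = 0.75, f(m) = -2.203125 (−); new bracket [0.5, 0.75]
m = 0.625, f(m) = 0.033203 (+); new bracket [0.625, 0.75]
m = 0.6875, f(m) = -1.0334 (−); new bracket [0.625, 0.6875]
m = 0.65625, f(m) = -0.4875 (−); new bracket [0.625, 0.65625]

0.65625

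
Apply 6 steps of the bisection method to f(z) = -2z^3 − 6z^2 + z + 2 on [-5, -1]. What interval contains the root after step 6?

z = -3 gives f = -1, negative; keep [-5, -3]
z = -4 gives f = 30, positive; keep [-4, -3]
z = -3.5 gives f = 10.75, positive; keep [-3.5, -3]
z = -3.25 gives f = 4.0312, positive; keep [-3.25, -3]
z = -3.125 gives f = 1.3164, positive; keep [-3.125, -3]
z = -3.0625 gives f = 0.1099, positive; keep [-3.0625, -3]

[-3.0625, -3]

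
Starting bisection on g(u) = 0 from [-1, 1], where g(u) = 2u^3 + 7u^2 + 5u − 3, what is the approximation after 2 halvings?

midpoint 0: g = -3 < 0 → [0, 1]
midpoint 0.5: g = 1.5 > 0 → [0, 0.5]

0.5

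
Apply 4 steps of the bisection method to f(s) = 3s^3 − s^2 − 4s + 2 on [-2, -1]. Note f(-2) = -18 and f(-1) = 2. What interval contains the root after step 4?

s = -1.5 gives f = -4.375, negative; keep [-1.5, -1]
s = -1.25 gives f = -0.421875, negative; keep [-1.25, -1]
s = -1.125 gives f = 0.962891, positive; keep [-1.25, -1.125]
s = -1.1875 gives f = 0.3162, positive; keep [-1.25, -1.1875]

[-1.25, -1.1875]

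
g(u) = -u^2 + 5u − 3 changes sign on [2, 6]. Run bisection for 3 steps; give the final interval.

midpoint 4: g = 1 > 0 → [4, 6]
midpoint 5: g = -3 < 0 → [4, 5]
midpoint 4.5: g = -0.75 < 0 → [4, 4.5]

[4, 4.5]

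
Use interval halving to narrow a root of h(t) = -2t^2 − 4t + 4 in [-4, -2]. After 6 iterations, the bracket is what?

[-2.75, -2.71875]

h(-3) = -2 < 0, so the root lies in [-3, -2]
h(-2.5) = 1.5 > 0, so the root lies in [-3, -2.5]
h(-2.75) = -0.125 < 0, so the root lies in [-2.75, -2.5]
h(-2.625) = 0.7188 > 0, so the root lies in [-2.75, -2.625]
h(-2.6875) = 0.3047 > 0, so the root lies in [-2.75, -2.6875]
h(-2.71875) = 0.0918 > 0, so the root lies in [-2.75, -2.71875]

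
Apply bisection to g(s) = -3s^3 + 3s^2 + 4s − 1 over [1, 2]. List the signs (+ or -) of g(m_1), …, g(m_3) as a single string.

s = 1.5 gives g = 1.625, positive; keep [1.5, 2]
s = 1.75 gives g = -0.890625, negative; keep [1.5, 1.75]
s = 1.625 gives g = 0.548828, positive; keep [1.625, 1.75]

+-+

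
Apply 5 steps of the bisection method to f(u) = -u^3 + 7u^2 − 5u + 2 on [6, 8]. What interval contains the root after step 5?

[6.25, 6.3125]

u = 7 gives f = -33, negative; keep [6, 7]
u = 6.5 gives f = -9.375, negative; keep [6, 6.5]
u = 6.25 gives f = 0.046875, positive; keep [6.25, 6.5]
u = 6.375 gives f = -4.4746, negative; keep [6.25, 6.375]
u = 6.3125 gives f = -2.1672, negative; keep [6.25, 6.3125]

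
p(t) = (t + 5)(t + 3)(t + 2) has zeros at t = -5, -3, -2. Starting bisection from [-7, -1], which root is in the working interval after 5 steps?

-5

m = -4, p(m) = 2 (+); new bracket [-7, -4]
m = -5.5, p(m) = -4.375 (−); new bracket [-5.5, -4]
m = -4.75, p(m) = 1.203125 (+); new bracket [-5.5, -4.75]
m = -5.125, p(m) = -0.8301 (−); new bracket [-5.125, -4.75]
m = -4.9375, p(m) = 0.3557 (+); new bracket [-5.125, -4.9375]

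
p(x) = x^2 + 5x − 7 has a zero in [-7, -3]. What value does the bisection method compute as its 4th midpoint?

x = -5 gives p = -7, negative; keep [-7, -5]
x = -6 gives p = -1, negative; keep [-7, -6]
x = -6.5 gives p = 2.75, positive; keep [-6.5, -6]
x = -6.25 gives p = 0.8125, positive; keep [-6.25, -6]

-6.25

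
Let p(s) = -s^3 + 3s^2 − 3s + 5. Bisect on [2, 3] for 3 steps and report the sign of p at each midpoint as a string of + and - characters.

m = 2.5, p(m) = 0.625 (+); new bracket [2.5, 3]
m = 2.75, p(m) = -1.359375 (−); new bracket [2.5, 2.75]
m = 2.625, p(m) = -0.291016 (−); new bracket [2.5, 2.625]

+--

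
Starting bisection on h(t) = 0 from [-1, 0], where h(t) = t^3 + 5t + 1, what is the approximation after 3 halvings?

-0.125

h(-0.5) = -1.625 < 0, so the root lies in [-0.5, 0]
h(-0.25) = -0.265625 < 0, so the root lies in [-0.25, 0]
h(-0.125) = 0.373047 > 0, so the root lies in [-0.25, -0.125]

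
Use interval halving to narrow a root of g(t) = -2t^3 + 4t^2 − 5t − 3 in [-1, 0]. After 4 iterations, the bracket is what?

[-0.4375, -0.375]

midpoint -0.5: g = 0.75 > 0 → [-0.5, 0]
midpoint -0.25: g = -1.46875 < 0 → [-0.5, -0.25]
midpoint -0.375: g = -0.457031 < 0 → [-0.5, -0.375]
midpoint -0.4375: g = 0.1206 > 0 → [-0.4375, -0.375]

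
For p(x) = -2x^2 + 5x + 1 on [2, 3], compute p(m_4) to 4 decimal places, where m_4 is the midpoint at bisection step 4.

-0.0078

midpoint 2.5: p = 1 > 0 → [2.5, 3]
midpoint 2.75: p = -0.375 < 0 → [2.5, 2.75]
midpoint 2.625: p = 0.34375 > 0 → [2.625, 2.75]
midpoint 2.6875: p = -0.0078 < 0 → [2.625, 2.6875]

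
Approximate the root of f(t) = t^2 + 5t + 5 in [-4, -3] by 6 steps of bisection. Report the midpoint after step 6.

-3.609375

f(-3.5) = -0.25 < 0, so the root lies in [-4, -3.5]
f(-3.75) = 0.3125 > 0, so the root lies in [-3.75, -3.5]
f(-3.625) = 0.015625 > 0, so the root lies in [-3.625, -3.5]
f(-3.5625) = -0.1211 < 0, so the root lies in [-3.625, -3.5625]
f(-3.59375) = -0.0537 < 0, so the root lies in [-3.625, -3.59375]
f(-3.609375) = -0.0193 < 0, so the root lies in [-3.625, -3.609375]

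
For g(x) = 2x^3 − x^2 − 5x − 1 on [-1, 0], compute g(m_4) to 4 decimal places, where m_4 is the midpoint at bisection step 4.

-0.1108

m = -0.5, g(m) = 1 (+); new bracket [-0.5, 0]
m = -0.25, g(m) = 0.15625 (+); new bracket [-0.25, 0]
m = -0.125, g(m) = -0.394531 (−); new bracket [-0.25, -0.125]
m = -0.1875, g(m) = -0.1108 (−); new bracket [-0.25, -0.1875]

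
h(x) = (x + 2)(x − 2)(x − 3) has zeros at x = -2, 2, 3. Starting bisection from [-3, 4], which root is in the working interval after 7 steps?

x = 0.5 gives h = 9.375, positive; keep [-3, 0.5]
x = -1.25 gives h = 10.359375, positive; keep [-3, -1.25]
x = -2.125 gives h = -2.642578, negative; keep [-2.125, -1.25]
x = -1.6875 gives h = 5.4016, positive; keep [-2.125, -1.6875]
x = -1.90625 gives h = 1.7967, positive; keep [-2.125, -1.90625]
x = -2.015625 gives h = -0.3147, negative; keep [-2.015625, -1.90625]
x = -1.9609375 gives h = 0.7676, positive; keep [-2.015625, -1.9609375]

-2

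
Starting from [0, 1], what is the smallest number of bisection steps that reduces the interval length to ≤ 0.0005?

Width after n steps is 1/2^n. Need 2^n ≥ 1/0.0005 = 2000.
2^10 = 1024 < 2000 ≤ 2^11 = 2048, so n = 11.

11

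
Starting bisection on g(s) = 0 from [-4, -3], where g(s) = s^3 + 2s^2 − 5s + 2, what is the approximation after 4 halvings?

-3.5625

m = -3.5, g(m) = 1.125 (+); new bracket [-4, -3.5]
m = -3.75, g(m) = -3.859375 (−); new bracket [-3.75, -3.5]
m = -3.625, g(m) = -1.228516 (−); new bracket [-3.625, -3.5]
m = -3.5625, g(m) = -0.0178 (−); new bracket [-3.5625, -3.5]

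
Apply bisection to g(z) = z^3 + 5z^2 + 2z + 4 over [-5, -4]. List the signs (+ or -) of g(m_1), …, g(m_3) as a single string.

z = -4.5 gives g = 5.125, positive; keep [-5, -4.5]
z = -4.75 gives g = 0.140625, positive; keep [-5, -4.75]
z = -4.875 gives g = -2.779297, negative; keep [-4.875, -4.75]

++-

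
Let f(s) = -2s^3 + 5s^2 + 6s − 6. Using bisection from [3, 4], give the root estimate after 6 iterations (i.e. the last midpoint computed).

m = 3.5, f(m) = -9.5 (−); new bracket [3, 3.5]
m = 3.25, f(m) = -2.34375 (−); new bracket [3, 3.25]
m = 3.125, f(m) = 0.542969 (+); new bracket [3.125, 3.25]
m = 3.1875, f(m) = -0.8452 (−); new bracket [3.125, 3.1875]
m = 3.15625, f(m) = -0.1375 (−); new bracket [3.125, 3.15625]
m = 3.140625, f(m) = 0.2061 (+); new bracket [3.140625, 3.15625]

3.140625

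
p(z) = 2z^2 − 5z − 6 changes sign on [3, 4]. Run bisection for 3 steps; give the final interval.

[3.375, 3.5]

z = 3.5 gives p = 1, positive; keep [3, 3.5]
z = 3.25 gives p = -1.125, negative; keep [3.25, 3.5]
z = 3.375 gives p = -0.09375, negative; keep [3.375, 3.5]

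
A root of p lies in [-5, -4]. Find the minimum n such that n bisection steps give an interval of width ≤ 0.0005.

11

Width after n steps is 1/2^n. Need 2^n ≥ 1/0.0005 = 2000.
2^10 = 1024 < 2000 ≤ 2^11 = 2048, so n = 11.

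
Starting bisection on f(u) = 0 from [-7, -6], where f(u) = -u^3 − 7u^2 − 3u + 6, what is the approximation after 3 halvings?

m = -6.5, f(m) = 4.375 (+); new bracket [-6.5, -6]
m = -6.25, f(m) = -4.546875 (−); new bracket [-6.5, -6.25]
m = -6.375, f(m) = -0.275391 (−); new bracket [-6.5, -6.375]

-6.375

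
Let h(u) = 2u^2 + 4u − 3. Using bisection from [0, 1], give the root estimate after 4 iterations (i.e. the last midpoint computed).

0.5625

m = 0.5, h(m) = -0.5 (−); new bracket [0.5, 1]
m = 0.75, h(m) = 1.125 (+); new bracket [0.5, 0.75]
m = 0.625, h(m) = 0.28125 (+); new bracket [0.5, 0.625]
m = 0.5625, h(m) = -0.1172 (−); new bracket [0.5625, 0.625]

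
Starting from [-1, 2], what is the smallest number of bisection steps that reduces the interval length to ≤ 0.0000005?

23

Width after n steps is 3/2^n. Need 2^n ≥ 3/0.0000005 = 6000000.
2^22 = 4194304 < 6000000 ≤ 2^23 = 8388608, so n = 23.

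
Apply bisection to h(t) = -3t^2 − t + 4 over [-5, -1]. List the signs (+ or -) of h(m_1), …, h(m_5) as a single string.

---+-

midpoint -3: h = -20 < 0 → [-3, -1]
midpoint -2: h = -6 < 0 → [-2, -1]
midpoint -1.5: h = -1.25 < 0 → [-1.5, -1]
midpoint -1.25: h = 0.5625 > 0 → [-1.5, -1.25]
midpoint -1.375: h = -0.2969 < 0 → [-1.375, -1.25]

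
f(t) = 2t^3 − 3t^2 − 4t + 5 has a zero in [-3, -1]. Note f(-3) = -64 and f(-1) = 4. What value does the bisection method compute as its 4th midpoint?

-1.375

f(-2) = -15 < 0, so the root lies in [-2, -1]
f(-1.5) = -2.5 < 0, so the root lies in [-1.5, -1]
f(-1.25) = 1.40625 > 0, so the root lies in [-1.5, -1.25]
f(-1.375) = -0.3711 < 0, so the root lies in [-1.375, -1.25]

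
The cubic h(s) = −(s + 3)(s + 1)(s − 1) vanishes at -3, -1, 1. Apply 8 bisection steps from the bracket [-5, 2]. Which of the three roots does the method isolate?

s = -1.5 gives h = -1.875, negative; keep [-5, -1.5]
s = -3.25 gives h = 2.390625, positive; keep [-3.25, -1.5]
s = -2.375 gives h = -2.900391, negative; keep [-3.25, -2.375]
s = -2.8125 gives h = -1.2957, negative; keep [-3.25, -2.8125]
s = -3.03125 gives h = 0.2559, positive; keep [-3.03125, -2.8125]
s = -2.921875 gives h = -0.5889, negative; keep [-3.03125, -2.921875]
s = -2.9765625 gives h = -0.1842, negative; keep [-3.03125, -2.9765625]
s = -3.00390625 gives h = 0.0313, positive; keep [-3.00390625, -2.9765625]

-3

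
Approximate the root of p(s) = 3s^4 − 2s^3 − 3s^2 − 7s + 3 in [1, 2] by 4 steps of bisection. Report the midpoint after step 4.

s = 1.5 gives p = -5.8125, negative; keep [1.5, 2]
s = 1.75 gives p = -1.019531, negative; keep [1.75, 2]
s = 1.875 gives p = 3.223389, positive; keep [1.75, 1.875]
s = 1.8125 gives p = 0.9251, positive; keep [1.75, 1.8125]

1.8125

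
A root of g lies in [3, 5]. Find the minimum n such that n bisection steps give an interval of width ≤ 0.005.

9

Width after n steps is 2/2^n. Need 2^n ≥ 2/0.005 = 400.
2^8 = 256 < 400 ≤ 2^9 = 512, so n = 9.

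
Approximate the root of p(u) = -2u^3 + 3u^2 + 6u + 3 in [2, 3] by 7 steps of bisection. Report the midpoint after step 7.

2.7734375

m = 2.5, p(m) = 5.5 (+); new bracket [2.5, 3]
m = 2.75, p(m) = 0.59375 (+); new bracket [2.75, 3]
m = 2.875, p(m) = -2.480469 (−); new bracket [2.75, 2.875]
m = 2.8125, p(m) = -0.8892 (−); new bracket [2.75, 2.8125]
m = 2.78125, p(m) = -0.1343 (−); new bracket [2.75, 2.78125]
m = 2.765625, p(m) = 0.233 (+); new bracket [2.765625, 2.78125]
m = 2.7734375, p(m) = 0.0502 (+); new bracket [2.7734375, 2.78125]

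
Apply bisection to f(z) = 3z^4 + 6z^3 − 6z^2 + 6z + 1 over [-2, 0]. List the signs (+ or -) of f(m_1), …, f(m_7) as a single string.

---+--+

midpoint -1: f = -14 < 0 → [-1, 0]
midpoint -0.5: f = -4.0625 < 0 → [-0.5, 0]
midpoint -0.25: f = -0.957031 < 0 → [-0.25, 0]
midpoint -0.125: f = 0.1453 > 0 → [-0.25, -0.125]
midpoint -0.1875: f = -0.3718 < 0 → [-0.1875, -0.125]
midpoint -0.15625: f = -0.1051 < 0 → [-0.15625, -0.125]
midpoint -0.140625: f = 0.0221 > 0 → [-0.15625, -0.140625]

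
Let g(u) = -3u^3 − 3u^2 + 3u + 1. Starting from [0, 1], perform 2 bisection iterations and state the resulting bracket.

g(0.5) = 1.375 > 0, so the root lies in [0.5, 1]
g(0.75) = 0.296875 > 0, so the root lies in [0.75, 1]

[0.75, 1]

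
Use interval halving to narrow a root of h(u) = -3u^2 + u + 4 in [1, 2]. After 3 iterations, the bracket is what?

[1.25, 1.375]

u = 1.5 gives h = -1.25, negative; keep [1, 1.5]
u = 1.25 gives h = 0.5625, positive; keep [1.25, 1.5]
u = 1.375 gives h = -0.296875, negative; keep [1.25, 1.375]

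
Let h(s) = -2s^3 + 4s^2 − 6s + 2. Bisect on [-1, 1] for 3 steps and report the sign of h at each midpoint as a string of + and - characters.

h(0) = 2 > 0, so the root lies in [0, 1]
h(0.5) = -0.25 < 0, so the root lies in [0, 0.5]
h(0.25) = 0.71875 > 0, so the root lies in [0.25, 0.5]

+-+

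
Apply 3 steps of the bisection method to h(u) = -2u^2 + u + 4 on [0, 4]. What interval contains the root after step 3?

[1.5, 2]

h(2) = -2 < 0, so the root lies in [0, 2]
h(1) = 3 > 0, so the root lies in [1, 2]
h(1.5) = 1 > 0, so the root lies in [1.5, 2]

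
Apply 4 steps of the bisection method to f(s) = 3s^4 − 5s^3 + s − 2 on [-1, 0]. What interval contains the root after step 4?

[-0.75, -0.6875]

s = -0.5 gives f = -1.6875, negative; keep [-1, -0.5]
s = -0.75 gives f = 0.308594, positive; keep [-0.75, -0.5]
s = -0.625 gives f = -0.946533, negative; keep [-0.75, -0.625]
s = -0.6875 gives f = -0.3925, negative; keep [-0.75, -0.6875]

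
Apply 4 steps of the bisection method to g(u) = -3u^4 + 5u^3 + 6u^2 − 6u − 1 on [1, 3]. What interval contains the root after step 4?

[2.125, 2.25]

u = 2 gives g = 3, positive; keep [2, 3]
u = 2.5 gives g = -17.5625, negative; keep [2, 2.5]
u = 2.25 gives g = -4.058594, negative; keep [2, 2.25]
u = 2.125 gives g = 0.1497, positive; keep [2.125, 2.25]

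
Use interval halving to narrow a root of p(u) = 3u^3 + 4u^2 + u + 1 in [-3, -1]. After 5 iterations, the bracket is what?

[-1.3125, -1.25]

p(-2) = -9 < 0, so the root lies in [-2, -1]
p(-1.5) = -1.625 < 0, so the root lies in [-1.5, -1]
p(-1.25) = 0.140625 > 0, so the root lies in [-1.5, -1.25]
p(-1.375) = -0.6113 < 0, so the root lies in [-1.375, -1.25]
p(-1.3125) = -0.2048 < 0, so the root lies in [-1.3125, -1.25]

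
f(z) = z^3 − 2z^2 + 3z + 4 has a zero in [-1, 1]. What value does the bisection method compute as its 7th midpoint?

z = 0 gives f = 4, positive; keep [-1, 0]
z = -0.5 gives f = 1.875, positive; keep [-1, -0.5]
z = -0.75 gives f = 0.203125, positive; keep [-1, -0.75]
z = -0.875 gives f = -0.8262, negative; keep [-0.875, -0.75]
z = -0.8125 gives f = -0.2942, negative; keep [-0.8125, -0.75]
z = -0.78125 gives f = -0.0413, negative; keep [-0.78125, -0.75]
z = -0.765625 gives f = 0.082, positive; keep [-0.78125, -0.765625]

-0.765625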